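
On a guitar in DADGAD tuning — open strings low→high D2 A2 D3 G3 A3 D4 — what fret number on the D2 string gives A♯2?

8

A♯2 is 8 semitones above the open D2 (D–D#–E–F–F#–G–G#–A–A#), so it sits at fret 8.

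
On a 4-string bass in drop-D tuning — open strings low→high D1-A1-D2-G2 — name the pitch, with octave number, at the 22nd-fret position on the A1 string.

G3

The open A1 string plus 22 semitones: A–A#–B–C–…–F–F#–G.
The walk passes from B into C 2 times, so the octave number goes from 1 to 3.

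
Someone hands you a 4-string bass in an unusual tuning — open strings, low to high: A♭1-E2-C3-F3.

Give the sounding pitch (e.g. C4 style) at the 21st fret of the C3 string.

A4

Each fret is one semitone, so C3 + 21 = A4.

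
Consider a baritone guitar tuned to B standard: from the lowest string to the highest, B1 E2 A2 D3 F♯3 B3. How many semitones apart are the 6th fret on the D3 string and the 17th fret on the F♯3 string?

15 semitones

D3 at fret 6 → G♯3 (MIDI 56); F♯3 at fret 17 → B4 (MIDI 71).
56 − 71 = -15, so the two pitches are 15 semitones apart, with B4 the higher.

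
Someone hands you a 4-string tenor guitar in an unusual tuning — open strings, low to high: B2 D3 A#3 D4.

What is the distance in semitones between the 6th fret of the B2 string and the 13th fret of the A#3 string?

18 semitones

B2 at fret 6 → F3 (MIDI 53); A#3 at fret 13 → B4 (MIDI 71).
53 − 71 = -18, so the two pitches are 18 semitones apart, with B4 the higher.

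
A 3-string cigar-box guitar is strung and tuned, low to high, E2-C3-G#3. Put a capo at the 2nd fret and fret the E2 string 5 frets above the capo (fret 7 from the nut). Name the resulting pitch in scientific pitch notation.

B2

The capo raises the open E2 by 2 semitones to F#2; fretting 5 more gives E2 + 2 + 5 = E2 + 7 semitones = B2.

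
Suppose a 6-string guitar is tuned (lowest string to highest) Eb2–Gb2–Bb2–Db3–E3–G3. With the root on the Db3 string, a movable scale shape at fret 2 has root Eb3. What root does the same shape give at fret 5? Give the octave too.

Moving from fret 2 to fret 5 shifts the root by 3 semitones.
Eb3 up 3 semitones is Gb3.

Gb3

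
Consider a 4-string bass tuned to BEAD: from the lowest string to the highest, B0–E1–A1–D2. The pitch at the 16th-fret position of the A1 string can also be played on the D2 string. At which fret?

A1 at fret 16 is A1 + 16 semitones = C#3.
The open D2 string is 5 semitones above the open A1, so the same pitch on the D2 string lies at fret 16 − 5 = 11.

11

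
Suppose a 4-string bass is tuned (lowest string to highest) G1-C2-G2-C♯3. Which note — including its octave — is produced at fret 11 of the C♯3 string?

The open C♯3 string plus 11 semitones: C#–D–D#–E–…–A#–B–C.
The walk passes from B into C once, so the octave number goes from 3 to 4.

C4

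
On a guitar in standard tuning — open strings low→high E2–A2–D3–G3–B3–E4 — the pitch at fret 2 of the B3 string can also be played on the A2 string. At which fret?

16

Fret 2 on B3 is MIDI 59 + 2 = 61 (C#4). On the A2 string (open MIDI 45), that pitch is 61 − 45 = fret 16.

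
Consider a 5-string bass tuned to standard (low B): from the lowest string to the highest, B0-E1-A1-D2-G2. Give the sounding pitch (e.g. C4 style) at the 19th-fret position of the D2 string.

The open D2 string plus 19 semitones: D–D#–E–F–…–G–G#–A.
The walk passes from B into C once, so the octave number goes from 2 to 3.

A3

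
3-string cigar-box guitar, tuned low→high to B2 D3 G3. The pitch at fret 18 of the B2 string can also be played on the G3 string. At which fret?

10

B2 at fret 18 is B2 + 18 semitones = F4.
The open G3 string is 8 semitones above the open B2, so the same pitch on the G3 string lies at fret 18 − 8 = 10.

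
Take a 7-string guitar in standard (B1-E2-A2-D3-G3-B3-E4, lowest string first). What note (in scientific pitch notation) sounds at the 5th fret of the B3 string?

E4

B3 is MIDI 59. Adding 5 gives 64, which is E4.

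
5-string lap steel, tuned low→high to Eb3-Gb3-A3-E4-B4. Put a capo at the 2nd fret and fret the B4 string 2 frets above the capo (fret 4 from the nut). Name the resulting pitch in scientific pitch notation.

The capo raises the open B4 by 2 semitones to Db5; fretting 2 more gives B4 + 2 + 2 = B4 + 4 semitones = Eb5.

Eb5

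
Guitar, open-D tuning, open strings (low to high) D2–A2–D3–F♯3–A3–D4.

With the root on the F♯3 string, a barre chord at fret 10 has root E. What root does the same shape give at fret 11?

F

Moving from fret 10 to fret 11 shifts the root by 1 semitone.
E up 1 semitone is F.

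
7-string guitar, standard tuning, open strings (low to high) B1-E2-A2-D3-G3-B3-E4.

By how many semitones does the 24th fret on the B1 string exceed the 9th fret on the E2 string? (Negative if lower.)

B1 at fret 24 → B3 (MIDI 59); E2 at fret 9 → C#3 (MIDI 49).
59 − 49 = 10, so the two pitches are 10 semitones apart.

10 semitones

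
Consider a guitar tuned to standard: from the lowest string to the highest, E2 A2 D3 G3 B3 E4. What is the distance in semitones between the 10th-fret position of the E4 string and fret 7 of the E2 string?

E4 at fret 10 → D5 (MIDI 74); E2 at fret 7 → B2 (MIDI 47).
74 − 47 = 27, so the two pitches are 27 semitones apart, with D5 the higher.

27 semitones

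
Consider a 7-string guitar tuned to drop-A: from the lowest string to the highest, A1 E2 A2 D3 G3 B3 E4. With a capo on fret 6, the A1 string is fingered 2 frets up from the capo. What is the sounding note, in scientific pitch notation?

The capo raises the open A1 by 6 semitones to D♯2; fretting 2 more gives A1 + 6 + 2 = A1 + 8 semitones = F2.

F2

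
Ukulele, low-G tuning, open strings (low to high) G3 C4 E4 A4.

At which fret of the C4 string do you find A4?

A4 is 9 semitones above the open C4 (C–C#–D–D#–E–F–F#–G–G#–A), so it sits at fret 9.

9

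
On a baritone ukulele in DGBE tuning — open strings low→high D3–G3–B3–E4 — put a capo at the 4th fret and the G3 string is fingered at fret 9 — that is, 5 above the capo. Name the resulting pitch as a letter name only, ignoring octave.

The capo raises the open G3 by 4 semitones to B3; fretting 5 more gives G3 + 4 + 5 = G3 + 9 semitones, landing on E.

E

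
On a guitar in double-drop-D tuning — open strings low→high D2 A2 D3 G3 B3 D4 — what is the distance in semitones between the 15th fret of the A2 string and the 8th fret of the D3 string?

A2 at fret 15 → C4 (MIDI 60); D3 at fret 8 → A#3 (MIDI 58).
60 − 58 = 2, so the two pitches are 2 semitones apart, with C4 the higher.

2 semitones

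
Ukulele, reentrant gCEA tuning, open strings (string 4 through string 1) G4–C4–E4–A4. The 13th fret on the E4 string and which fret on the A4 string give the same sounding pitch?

8

E4 at fret 13 is E4 + 13 semitones = F5.
The open A4 string is 5 semitones above the open E4, so the same pitch on the A4 string lies at fret 13 − 5 = 8.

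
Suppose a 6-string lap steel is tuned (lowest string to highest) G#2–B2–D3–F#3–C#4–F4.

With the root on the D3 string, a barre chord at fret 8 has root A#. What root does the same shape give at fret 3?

F

Moving from fret 8 to fret 3 shifts the root by -5 semitones.
A# down 5 semitones is F.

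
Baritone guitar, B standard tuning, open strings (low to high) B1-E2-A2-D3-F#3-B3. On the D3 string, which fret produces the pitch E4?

E4 is 14 semitones above the open D3 (D–D#–E–F–…–D–D#–E), so it sits at fret 14.

14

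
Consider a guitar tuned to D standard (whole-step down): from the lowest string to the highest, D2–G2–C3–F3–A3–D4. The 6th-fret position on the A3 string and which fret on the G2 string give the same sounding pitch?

20

Fret 6 on A3 is MIDI 57 + 6 = 63 (D♯4). On the G2 string (open MIDI 43), that pitch is 63 − 43 = fret 20.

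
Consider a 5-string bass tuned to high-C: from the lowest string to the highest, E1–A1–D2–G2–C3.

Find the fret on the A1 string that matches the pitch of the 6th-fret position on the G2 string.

Fret 6 on G2 is MIDI 43 + 6 = 49 (C#3). On the A1 string (open MIDI 33), that pitch is 49 − 33 = fret 16.

16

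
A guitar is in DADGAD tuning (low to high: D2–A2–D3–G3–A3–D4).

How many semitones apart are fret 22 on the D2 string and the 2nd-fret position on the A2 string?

13 semitones

D2 at fret 22 → C4 (MIDI 60); A2 at fret 2 → B2 (MIDI 47).
60 − 47 = 13, so the two pitches are 13 semitones apart, with C4 the higher.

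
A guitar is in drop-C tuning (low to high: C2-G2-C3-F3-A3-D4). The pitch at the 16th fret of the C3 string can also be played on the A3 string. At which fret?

7

C3 at fret 16 is C3 + 16 semitones = E4.
The open A3 string is 9 semitones above the open C3, so the same pitch on the A3 string lies at fret 16 − 9 = 7.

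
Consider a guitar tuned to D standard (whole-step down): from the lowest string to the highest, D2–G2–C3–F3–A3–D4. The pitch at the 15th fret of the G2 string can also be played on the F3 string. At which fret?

G2 at fret 15 is G2 + 15 semitones = A#3.
The open F3 string is 10 semitones above the open G2, so the same pitch on the F3 string lies at fret 15 − 10 = 5.

5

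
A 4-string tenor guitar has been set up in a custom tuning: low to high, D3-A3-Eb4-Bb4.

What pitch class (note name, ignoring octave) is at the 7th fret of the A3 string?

E

A3 is MIDI 57. Adding 7 gives 64; 64 mod 12 = 4, i.e. E.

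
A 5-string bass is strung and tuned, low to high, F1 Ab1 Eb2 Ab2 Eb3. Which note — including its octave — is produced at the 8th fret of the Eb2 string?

Each fret is one semitone, so Eb2 + 8 = B2.

B2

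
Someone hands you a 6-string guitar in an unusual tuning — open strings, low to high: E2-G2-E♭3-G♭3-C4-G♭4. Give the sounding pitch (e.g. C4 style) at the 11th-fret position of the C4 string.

B4

The open C4 string plus 11 semitones: C–Db–D–Eb–…–A–Bb–B.
No B→C boundary is crossed, so the octave stays at 4.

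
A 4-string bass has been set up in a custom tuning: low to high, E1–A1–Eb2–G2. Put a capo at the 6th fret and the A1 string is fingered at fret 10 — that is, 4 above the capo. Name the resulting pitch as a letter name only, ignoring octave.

The capo raises the open A1 by 6 semitones to Eb2; fretting 4 more gives A1 + 6 + 4 = A1 + 10 semitones, landing on G.

G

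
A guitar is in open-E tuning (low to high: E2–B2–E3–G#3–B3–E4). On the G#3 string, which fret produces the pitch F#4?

F#4 is 10 semitones above the open G#3 (G#–A–A#–B–…–E–F–F#), so it sits at fret 10.

10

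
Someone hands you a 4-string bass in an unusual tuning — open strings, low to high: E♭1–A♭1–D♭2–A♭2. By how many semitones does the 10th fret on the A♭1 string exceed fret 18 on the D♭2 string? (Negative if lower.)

A♭1 at fret 10 → G♭2 (MIDI 42); D♭2 at fret 18 → G3 (MIDI 55).
42 − 55 = -13, so the two pitches are 13 semitones apart.

-13 semitones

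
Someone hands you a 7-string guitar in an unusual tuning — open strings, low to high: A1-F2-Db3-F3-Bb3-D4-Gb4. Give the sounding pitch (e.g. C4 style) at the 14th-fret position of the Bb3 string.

Each fret is one semitone, so Bb3 + 14 = C5.

C5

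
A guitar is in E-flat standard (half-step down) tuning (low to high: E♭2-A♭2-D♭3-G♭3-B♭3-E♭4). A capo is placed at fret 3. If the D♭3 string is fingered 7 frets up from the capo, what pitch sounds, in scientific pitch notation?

B3

The capo raises the open D♭3 by 3 semitones to E3; fretting 7 more gives D♭3 + 3 + 7 = D♭3 + 10 semitones = B3.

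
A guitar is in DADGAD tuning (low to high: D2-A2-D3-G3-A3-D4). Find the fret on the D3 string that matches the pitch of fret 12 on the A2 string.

7

Fret 12 on A2 is MIDI 45 + 12 = 57 (A3). On the D3 string (open MIDI 50), that pitch is 57 − 50 = fret 7.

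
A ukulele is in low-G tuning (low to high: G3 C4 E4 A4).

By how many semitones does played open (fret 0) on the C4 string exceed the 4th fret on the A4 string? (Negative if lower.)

-13 semitones

C4 at fret 0 → C4 (MIDI 60); A4 at fret 4 → C♯5 (MIDI 73).
60 − 73 = -13, so the two pitches are 13 semitones apart.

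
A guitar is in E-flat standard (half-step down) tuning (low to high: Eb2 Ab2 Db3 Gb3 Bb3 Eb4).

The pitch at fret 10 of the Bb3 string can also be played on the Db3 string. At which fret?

19

Fret 10 on Bb3 is MIDI 58 + 10 = 68 (Ab4). On the Db3 string (open MIDI 49), that pitch is 68 − 49 = fret 19.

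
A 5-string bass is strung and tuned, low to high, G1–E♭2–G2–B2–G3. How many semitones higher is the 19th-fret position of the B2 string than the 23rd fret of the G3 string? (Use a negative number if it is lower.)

B2 at fret 19 → G♭4 (MIDI 66); G3 at fret 23 → G♭5 (MIDI 78).
66 − 78 = -12, so the two pitches are 12 semitones apart.

-12 semitones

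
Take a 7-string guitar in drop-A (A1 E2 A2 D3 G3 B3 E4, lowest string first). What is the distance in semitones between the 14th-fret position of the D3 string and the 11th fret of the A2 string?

D3 at fret 14 → E4 (MIDI 64); A2 at fret 11 → G#3 (MIDI 56).
64 − 56 = 8, so the two pitches are 8 semitones apart, with E4 the higher.

8 semitones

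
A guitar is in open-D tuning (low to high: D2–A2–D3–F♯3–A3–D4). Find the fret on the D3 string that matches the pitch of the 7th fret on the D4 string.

19

Fret 7 on D4 is MIDI 62 + 7 = 69 (A4). On the D3 string (open MIDI 50), that pitch is 69 − 50 = fret 19.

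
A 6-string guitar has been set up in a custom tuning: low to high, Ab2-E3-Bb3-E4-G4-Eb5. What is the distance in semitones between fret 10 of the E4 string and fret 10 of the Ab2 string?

E4 at fret 10 → D5 (MIDI 74); Ab2 at fret 10 → Gb3 (MIDI 54).
74 − 54 = 20, so the two pitches are 20 semitones apart, with D5 the higher.

20 semitones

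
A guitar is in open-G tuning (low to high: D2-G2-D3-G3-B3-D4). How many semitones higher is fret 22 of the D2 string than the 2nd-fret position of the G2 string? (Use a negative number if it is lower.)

15 semitones

D2 at fret 22 → C4 (MIDI 60); G2 at fret 2 → A2 (MIDI 45).
60 − 45 = 15, so the two pitches are 15 semitones apart.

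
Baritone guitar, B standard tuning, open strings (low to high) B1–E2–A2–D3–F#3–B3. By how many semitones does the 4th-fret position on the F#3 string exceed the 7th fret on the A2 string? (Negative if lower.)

6 semitones

F#3 at fret 4 → A#3 (MIDI 58); A2 at fret 7 → E3 (MIDI 52).
58 − 52 = 6, so the two pitches are 6 semitones apart.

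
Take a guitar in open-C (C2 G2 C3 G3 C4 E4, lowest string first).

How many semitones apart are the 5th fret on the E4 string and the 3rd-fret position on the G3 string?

11 semitones

E4 at fret 5 → A4 (MIDI 69); G3 at fret 3 → A#3 (MIDI 58).
69 − 58 = 11, so the two pitches are 11 semitones apart, with A4 the higher.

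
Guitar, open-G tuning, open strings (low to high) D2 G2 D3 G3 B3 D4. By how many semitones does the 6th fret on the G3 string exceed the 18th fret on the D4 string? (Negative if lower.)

-19 semitones

G3 at fret 6 → C#4 (MIDI 61); D4 at fret 18 → G#5 (MIDI 80).
61 − 80 = -19, so the two pitches are 19 semitones apart.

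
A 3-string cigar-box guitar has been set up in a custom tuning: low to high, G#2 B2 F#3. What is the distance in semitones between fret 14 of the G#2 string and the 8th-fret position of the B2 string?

3 semitones

G#2 at fret 14 → A#3 (MIDI 58); B2 at fret 8 → G3 (MIDI 55).
58 − 55 = 3, so the two pitches are 3 semitones apart, with A#3 the higher.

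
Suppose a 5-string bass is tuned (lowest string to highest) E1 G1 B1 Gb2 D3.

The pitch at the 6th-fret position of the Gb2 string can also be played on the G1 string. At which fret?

17

Gb2 at fret 6 is Gb2 + 6 semitones = C3.
The open G1 string is 11 semitones below the open Gb2, so the same pitch on the G1 string lies at fret 6 + 11 = 17.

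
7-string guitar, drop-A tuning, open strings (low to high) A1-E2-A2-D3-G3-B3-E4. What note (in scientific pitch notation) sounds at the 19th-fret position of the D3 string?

A4

The open D3 string plus 19 semitones: D–D#–E–F–…–G–G#–A.
The walk passes from B into C once, so the octave number goes from 3 to 4.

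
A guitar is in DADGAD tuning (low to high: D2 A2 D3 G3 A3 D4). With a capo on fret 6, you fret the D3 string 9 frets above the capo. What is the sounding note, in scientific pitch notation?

F4

The capo raises the open D3 by 6 semitones to G♯3; fretting 9 more gives D3 + 6 + 9 = D3 + 15 semitones = F4.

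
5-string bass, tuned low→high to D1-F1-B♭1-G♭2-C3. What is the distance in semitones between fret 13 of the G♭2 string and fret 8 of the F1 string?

18 semitones

G♭2 at fret 13 → G3 (MIDI 55); F1 at fret 8 → D♭2 (MIDI 37).
55 − 37 = 18, so the two pitches are 18 semitones apart, with G3 the higher.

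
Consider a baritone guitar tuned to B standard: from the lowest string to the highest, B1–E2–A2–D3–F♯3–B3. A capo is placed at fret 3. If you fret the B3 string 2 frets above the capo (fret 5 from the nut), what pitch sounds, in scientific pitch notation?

The capo raises the open B3 by 3 semitones to D4; fretting 2 more gives B3 + 3 + 2 = B3 + 5 semitones = E4.

E4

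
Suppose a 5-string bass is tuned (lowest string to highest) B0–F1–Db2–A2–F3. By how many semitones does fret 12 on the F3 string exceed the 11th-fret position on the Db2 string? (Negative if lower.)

17 semitones

F3 at fret 12 → F4 (MIDI 65); Db2 at fret 11 → C3 (MIDI 48).
65 − 48 = 17, so the two pitches are 17 semitones apart.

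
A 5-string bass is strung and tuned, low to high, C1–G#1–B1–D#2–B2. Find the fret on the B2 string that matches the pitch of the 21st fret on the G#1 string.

G#1 at fret 21 is G#1 + 21 semitones = F3.
The open B2 string is 15 semitones above the open G#1, so the same pitch on the B2 string lies at fret 21 − 15 = 6.

6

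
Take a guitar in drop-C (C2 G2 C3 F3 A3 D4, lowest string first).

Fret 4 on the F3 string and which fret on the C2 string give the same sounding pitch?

21

F3 at fret 4 is F3 + 4 semitones = A3.
The open C2 string is 17 semitones below the open F3, so the same pitch on the C2 string lies at fret 4 + 17 = 21.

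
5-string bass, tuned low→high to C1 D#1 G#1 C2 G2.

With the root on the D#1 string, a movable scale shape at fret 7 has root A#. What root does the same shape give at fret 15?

F#

Moving from fret 7 to fret 15 shifts the root by 8 semitones.
A# up 8 semitones is F#.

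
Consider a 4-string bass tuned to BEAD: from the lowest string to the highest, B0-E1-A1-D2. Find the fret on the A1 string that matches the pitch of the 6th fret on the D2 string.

11

D2 at fret 6 is D2 + 6 semitones = G♯2.
The open A1 string is 5 semitones below the open D2, so the same pitch on the A1 string lies at fret 6 + 5 = 11.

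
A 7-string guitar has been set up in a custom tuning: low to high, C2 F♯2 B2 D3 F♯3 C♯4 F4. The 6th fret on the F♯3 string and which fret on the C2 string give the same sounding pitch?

24

F♯3 at fret 6 is F♯3 + 6 semitones = C4.
The open C2 string is 18 semitones below the open F♯3, so the same pitch on the C2 string lies at fret 6 + 18 = 24.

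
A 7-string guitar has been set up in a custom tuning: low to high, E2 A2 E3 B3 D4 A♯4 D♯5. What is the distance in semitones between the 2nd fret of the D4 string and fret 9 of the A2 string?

10 semitones

D4 at fret 2 → E4 (MIDI 64); A2 at fret 9 → F♯3 (MIDI 54).
64 − 54 = 10, so the two pitches are 10 semitones apart, with E4 the higher.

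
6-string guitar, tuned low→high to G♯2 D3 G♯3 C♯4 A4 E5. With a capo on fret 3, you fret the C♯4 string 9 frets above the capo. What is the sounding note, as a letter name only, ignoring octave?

The capo raises the open C♯4 by 3 semitones to E4; fretting 9 more gives C♯4 + 3 + 9 = C♯4 + 12 semitones, landing on C♯.

C♯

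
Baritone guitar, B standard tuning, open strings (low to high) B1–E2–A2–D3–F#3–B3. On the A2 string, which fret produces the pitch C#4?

16

C#4 is 16 semitones above the open A2 (A–A#–B–C–…–B–C–C#), so it sits at fret 16.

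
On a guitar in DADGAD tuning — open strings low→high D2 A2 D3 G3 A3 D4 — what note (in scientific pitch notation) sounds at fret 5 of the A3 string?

A3 is MIDI 57. Adding 5 gives 62, which is D4.

D4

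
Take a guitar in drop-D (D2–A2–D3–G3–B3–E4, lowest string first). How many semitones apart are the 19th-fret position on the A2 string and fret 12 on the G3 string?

3 semitones

A2 at fret 19 → E4 (MIDI 64); G3 at fret 12 → G4 (MIDI 67).
64 − 67 = -3, so the two pitches are 3 semitones apart, with G4 the higher.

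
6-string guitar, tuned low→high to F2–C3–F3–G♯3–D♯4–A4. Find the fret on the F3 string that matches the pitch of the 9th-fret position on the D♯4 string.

19

D♯4 at fret 9 is D♯4 + 9 semitones = C5.
The open F3 string is 10 semitones below the open D♯4, so the same pitch on the F3 string lies at fret 9 + 10 = 19.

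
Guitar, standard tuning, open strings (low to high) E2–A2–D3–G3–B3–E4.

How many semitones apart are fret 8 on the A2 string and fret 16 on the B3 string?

22 semitones

A2 at fret 8 → F3 (MIDI 53); B3 at fret 16 → D#5 (MIDI 75).
53 − 75 = -22, so the two pitches are 22 semitones apart, with D#5 the higher.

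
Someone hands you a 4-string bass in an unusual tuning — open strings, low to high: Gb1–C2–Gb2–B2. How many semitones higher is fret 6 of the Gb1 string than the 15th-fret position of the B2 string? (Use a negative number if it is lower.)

Gb1 at fret 6 → C2 (MIDI 36); B2 at fret 15 → D4 (MIDI 62).
36 − 62 = -26, so the two pitches are 26 semitones apart.

-26 semitones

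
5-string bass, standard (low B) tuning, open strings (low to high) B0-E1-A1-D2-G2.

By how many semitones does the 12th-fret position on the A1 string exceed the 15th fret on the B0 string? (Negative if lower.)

7 semitones

A1 at fret 12 → A2 (MIDI 45); B0 at fret 15 → D2 (MIDI 38).
45 − 38 = 7, so the two pitches are 7 semitones apart.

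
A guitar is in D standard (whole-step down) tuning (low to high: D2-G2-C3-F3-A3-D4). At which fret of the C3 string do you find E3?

E3 is 4 semitones above the open C3 (C–C#–D–D#–E), so it sits at fret 4.

4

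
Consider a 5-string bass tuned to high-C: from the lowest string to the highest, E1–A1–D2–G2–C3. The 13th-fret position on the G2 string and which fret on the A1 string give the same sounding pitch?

23

Fret 13 on G2 is MIDI 43 + 13 = 56 (G♯3). On the A1 string (open MIDI 33), that pitch is 56 − 33 = fret 23.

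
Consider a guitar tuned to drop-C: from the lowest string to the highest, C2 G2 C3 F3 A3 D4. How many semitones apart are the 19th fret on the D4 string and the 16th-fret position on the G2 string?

22 semitones

D4 at fret 19 → A5 (MIDI 81); G2 at fret 16 → B3 (MIDI 59).
81 − 59 = 22, so the two pitches are 22 semitones apart, with A5 the higher.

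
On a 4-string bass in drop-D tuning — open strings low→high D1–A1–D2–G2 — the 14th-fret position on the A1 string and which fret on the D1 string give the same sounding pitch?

21

A1 at fret 14 is A1 + 14 semitones = B2.
The open D1 string is 7 semitones below the open A1, so the same pitch on the D1 string lies at fret 14 + 7 = 21.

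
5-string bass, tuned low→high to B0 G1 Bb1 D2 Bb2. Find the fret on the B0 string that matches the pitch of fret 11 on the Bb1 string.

22

Bb1 at fret 11 is Bb1 + 11 semitones = A2.
The open B0 string is 11 semitones below the open Bb1, so the same pitch on the B0 string lies at fret 11 + 11 = 22.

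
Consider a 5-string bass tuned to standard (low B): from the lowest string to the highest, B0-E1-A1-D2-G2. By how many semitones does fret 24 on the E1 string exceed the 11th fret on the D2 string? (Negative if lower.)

3 semitones

E1 at fret 24 → E3 (MIDI 52); D2 at fret 11 → C♯3 (MIDI 49).
52 − 49 = 3, so the two pitches are 3 semitones apart.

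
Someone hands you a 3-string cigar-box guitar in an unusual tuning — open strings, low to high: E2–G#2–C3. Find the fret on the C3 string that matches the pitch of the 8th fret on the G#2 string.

4

Fret 8 on G#2 is MIDI 44 + 8 = 52 (E3). On the C3 string (open MIDI 48), that pitch is 52 − 48 = fret 4.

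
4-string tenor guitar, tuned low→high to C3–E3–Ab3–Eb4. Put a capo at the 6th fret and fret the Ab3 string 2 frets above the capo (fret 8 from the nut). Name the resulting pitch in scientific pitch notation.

E4

The capo raises the open Ab3 by 6 semitones to D4; fretting 2 more gives Ab3 + 6 + 2 = Ab3 + 8 semitones = E4.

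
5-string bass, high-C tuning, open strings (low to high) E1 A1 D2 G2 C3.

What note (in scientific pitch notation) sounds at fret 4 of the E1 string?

G♯1

E1 is MIDI 28. Adding 4 gives 32, which is G♯1.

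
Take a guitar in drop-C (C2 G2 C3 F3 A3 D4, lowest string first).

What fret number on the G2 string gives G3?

G3 is 12 semitones above the open G2 (G–G#–A–A#–…–F–F#–G), so it sits at fret 12.

12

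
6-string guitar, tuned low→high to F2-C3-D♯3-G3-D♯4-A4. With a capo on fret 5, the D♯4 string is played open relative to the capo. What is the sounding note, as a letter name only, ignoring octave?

G♯

The capo raises the open D♯4 by 5 semitones to G♯4; fretting 0 more gives D♯4 + 5 + 0 = D♯4 + 5 semitones, landing on G♯.
(Also written A♭.)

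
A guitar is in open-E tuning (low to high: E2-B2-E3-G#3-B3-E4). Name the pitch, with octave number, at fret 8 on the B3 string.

G4

B3 is MIDI 59. Adding 8 gives 67, which is G4.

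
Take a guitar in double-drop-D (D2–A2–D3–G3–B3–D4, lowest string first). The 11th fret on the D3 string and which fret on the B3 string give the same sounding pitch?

D3 at fret 11 is D3 + 11 semitones = C♯4.
The open B3 string is 9 semitones above the open D3, so the same pitch on the B3 string lies at fret 11 − 9 = 2.

2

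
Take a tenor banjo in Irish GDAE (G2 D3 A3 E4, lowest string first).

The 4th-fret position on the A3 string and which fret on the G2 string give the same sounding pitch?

Fret 4 on A3 is MIDI 57 + 4 = 61 (C♯4). On the G2 string (open MIDI 43), that pitch is 61 − 43 = fret 18.

18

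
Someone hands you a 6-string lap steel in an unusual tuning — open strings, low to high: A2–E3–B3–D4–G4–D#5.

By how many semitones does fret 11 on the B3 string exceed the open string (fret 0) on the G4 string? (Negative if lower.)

B3 at fret 11 → A#4 (MIDI 70); G4 at fret 0 → G4 (MIDI 67).
70 − 67 = 3, so the two pitches are 3 semitones apart.

3 semitones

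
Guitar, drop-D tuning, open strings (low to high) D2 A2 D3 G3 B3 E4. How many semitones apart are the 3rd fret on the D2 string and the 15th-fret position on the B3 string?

D2 at fret 3 → F2 (MIDI 41); B3 at fret 15 → D5 (MIDI 74).
41 − 74 = -33, so the two pitches are 33 semitones apart, with D5 the higher.

33 semitones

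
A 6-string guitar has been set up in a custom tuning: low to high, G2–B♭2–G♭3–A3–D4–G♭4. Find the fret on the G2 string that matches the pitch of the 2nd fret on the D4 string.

D4 at fret 2 is D4 + 2 semitones = E4.
The open G2 string is 19 semitones below the open D4, so the same pitch on the G2 string lies at fret 2 + 19 = 21.

21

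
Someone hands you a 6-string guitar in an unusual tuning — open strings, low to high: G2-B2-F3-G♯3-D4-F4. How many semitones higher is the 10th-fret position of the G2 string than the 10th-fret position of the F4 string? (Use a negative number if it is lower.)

-22 semitones

G2 at fret 10 → F3 (MIDI 53); F4 at fret 10 → D♯5 (MIDI 75).
53 − 75 = -22, so the two pitches are 22 semitones apart.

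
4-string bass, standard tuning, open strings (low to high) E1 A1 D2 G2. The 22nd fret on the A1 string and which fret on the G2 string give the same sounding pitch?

12

Fret 22 on A1 is MIDI 33 + 22 = 55 (G3). On the G2 string (open MIDI 43), that pitch is 55 − 43 = fret 12.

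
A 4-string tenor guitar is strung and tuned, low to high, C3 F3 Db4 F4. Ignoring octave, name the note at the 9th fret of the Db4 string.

Bb

Db4 is MIDI 61. Adding 9 gives 70; 70 mod 12 = 10, i.e. Bb.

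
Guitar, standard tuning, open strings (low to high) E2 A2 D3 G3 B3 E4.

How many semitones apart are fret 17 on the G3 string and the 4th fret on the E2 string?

28 semitones

G3 at fret 17 → C5 (MIDI 72); E2 at fret 4 → G#2 (MIDI 44).
72 − 44 = 28, so the two pitches are 28 semitones apart, with C5 the higher.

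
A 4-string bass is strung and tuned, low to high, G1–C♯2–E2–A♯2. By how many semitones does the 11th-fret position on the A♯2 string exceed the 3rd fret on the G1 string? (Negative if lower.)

23 semitones

A♯2 at fret 11 → A3 (MIDI 57); G1 at fret 3 → A♯1 (MIDI 34).
57 − 34 = 23, so the two pitches are 23 semitones apart.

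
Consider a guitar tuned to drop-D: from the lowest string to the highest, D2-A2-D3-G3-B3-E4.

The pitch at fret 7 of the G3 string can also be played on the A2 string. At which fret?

17

Fret 7 on G3 is MIDI 55 + 7 = 62 (D4). On the A2 string (open MIDI 45), that pitch is 62 − 45 = fret 17.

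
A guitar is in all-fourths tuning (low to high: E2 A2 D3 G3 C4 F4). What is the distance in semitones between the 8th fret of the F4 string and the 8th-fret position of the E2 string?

25 semitones

F4 at fret 8 → C♯5 (MIDI 73); E2 at fret 8 → C3 (MIDI 48).
73 − 48 = 25, so the two pitches are 25 semitones apart, with C♯5 the higher.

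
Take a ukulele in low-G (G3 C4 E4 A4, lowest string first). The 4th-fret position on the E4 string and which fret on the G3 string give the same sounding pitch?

E4 at fret 4 is E4 + 4 semitones = G#4.
The open G3 string is 9 semitones below the open E4, so the same pitch on the G3 string lies at fret 4 + 9 = 13.

13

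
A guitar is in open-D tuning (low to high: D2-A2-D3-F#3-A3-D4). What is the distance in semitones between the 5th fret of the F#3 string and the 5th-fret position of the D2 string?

16 semitones

F#3 at fret 5 → B3 (MIDI 59); D2 at fret 5 → G2 (MIDI 43).
59 − 43 = 16, so the two pitches are 16 semitones apart, with B3 the higher.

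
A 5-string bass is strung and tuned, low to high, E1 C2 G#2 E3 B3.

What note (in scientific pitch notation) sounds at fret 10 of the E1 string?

D2

E1 is MIDI 28. Adding 10 gives 38, which is D2.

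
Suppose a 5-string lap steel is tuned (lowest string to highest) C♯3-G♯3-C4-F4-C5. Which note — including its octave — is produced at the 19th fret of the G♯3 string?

D♯5

Each fret is one semitone, so G♯3 + 19 = D♯5.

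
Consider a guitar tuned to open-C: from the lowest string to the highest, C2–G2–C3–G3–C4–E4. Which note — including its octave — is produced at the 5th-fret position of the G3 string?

C4

Each fret is one semitone, so G3 + 5 = C4.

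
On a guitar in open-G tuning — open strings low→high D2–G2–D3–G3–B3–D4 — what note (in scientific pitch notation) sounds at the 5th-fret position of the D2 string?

D2 is MIDI 38. Adding 5 gives 43, which is G2.

G2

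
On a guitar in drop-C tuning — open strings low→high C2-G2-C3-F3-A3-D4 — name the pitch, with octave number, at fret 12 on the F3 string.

F4

The open F3 string plus 12 semitones: F–F#–G–G#–…–D#–E–F.
The walk passes from B into C once, so the octave number goes from 3 to 4.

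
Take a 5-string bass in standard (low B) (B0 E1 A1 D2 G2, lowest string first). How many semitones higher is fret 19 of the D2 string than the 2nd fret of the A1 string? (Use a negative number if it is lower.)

D2 at fret 19 → A3 (MIDI 57); A1 at fret 2 → B1 (MIDI 35).
57 − 35 = 22, so the two pitches are 22 semitones apart.

22 semitones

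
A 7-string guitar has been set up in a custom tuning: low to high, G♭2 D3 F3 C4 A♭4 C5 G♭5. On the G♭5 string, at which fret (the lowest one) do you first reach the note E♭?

From G♭5, count semitones up the chromatic scale until reaching E♭: Gb–G–Ab–A–Bb–B–C–Db–D–Eb — 9 steps.

9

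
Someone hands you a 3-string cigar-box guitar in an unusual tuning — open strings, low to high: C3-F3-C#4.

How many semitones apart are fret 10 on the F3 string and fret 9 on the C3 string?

F3 at fret 10 → D#4 (MIDI 63); C3 at fret 9 → A3 (MIDI 57).
63 − 57 = 6, so the two pitches are 6 semitones apart, with D#4 the higher.

6 semitones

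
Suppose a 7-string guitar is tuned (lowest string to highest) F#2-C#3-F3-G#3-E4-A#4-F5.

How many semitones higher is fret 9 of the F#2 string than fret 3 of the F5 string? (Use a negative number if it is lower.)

F#2 at fret 9 → D#3 (MIDI 51); F5 at fret 3 → G#5 (MIDI 80).
51 − 80 = -29, so the two pitches are 29 semitones apart.

-29 semitones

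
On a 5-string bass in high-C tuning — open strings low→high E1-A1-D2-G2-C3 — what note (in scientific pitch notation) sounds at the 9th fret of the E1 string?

E1 is MIDI 28. Adding 9 gives 37, which is C♯2.
(Equivalently spelled D♭2.)

C♯2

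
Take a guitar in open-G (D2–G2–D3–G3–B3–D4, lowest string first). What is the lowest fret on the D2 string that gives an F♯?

From D2, count semitones up the chromatic scale until reaching F♯: D–D#–E–F–F# — 4 steps.

4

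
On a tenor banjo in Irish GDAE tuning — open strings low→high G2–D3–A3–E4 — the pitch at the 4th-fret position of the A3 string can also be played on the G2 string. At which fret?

18

A3 at fret 4 is A3 + 4 semitones = C#4.
The open G2 string is 14 semitones below the open A3, so the same pitch on the G2 string lies at fret 4 + 14 = 18.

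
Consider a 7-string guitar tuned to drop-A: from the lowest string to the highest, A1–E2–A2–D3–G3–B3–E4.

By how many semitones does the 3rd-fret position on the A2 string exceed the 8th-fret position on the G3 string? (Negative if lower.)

-15 semitones

A2 at fret 3 → C3 (MIDI 48); G3 at fret 8 → D#4 (MIDI 63).
48 − 63 = -15, so the two pitches are 15 semitones apart.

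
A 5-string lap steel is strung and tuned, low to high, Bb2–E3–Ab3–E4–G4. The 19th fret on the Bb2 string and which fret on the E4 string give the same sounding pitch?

Fret 19 on Bb2 is MIDI 46 + 19 = 65 (F4). On the E4 string (open MIDI 64), that pitch is 65 − 64 = fret 1.

1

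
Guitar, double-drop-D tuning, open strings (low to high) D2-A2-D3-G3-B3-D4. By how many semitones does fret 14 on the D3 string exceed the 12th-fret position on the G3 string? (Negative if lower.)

D3 at fret 14 → E4 (MIDI 64); G3 at fret 12 → G4 (MIDI 67).
64 − 67 = -3, so the two pitches are 3 semitones apart.

-3 semitones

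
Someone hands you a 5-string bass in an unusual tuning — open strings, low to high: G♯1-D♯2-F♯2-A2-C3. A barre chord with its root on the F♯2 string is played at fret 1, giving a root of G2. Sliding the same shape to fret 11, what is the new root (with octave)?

Moving from fret 1 to fret 11 shifts the root by 10 semitones.
G2 up 10 semitones is F3.

F3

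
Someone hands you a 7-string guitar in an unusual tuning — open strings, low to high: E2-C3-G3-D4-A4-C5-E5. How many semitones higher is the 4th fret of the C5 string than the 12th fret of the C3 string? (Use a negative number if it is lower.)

C5 at fret 4 → E5 (MIDI 76); C3 at fret 12 → C4 (MIDI 60).
76 − 60 = 16, so the two pitches are 16 semitones apart.

16 semitones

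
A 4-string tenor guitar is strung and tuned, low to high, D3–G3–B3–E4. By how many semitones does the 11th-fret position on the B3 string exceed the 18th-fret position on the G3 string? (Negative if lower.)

B3 at fret 11 → A#4 (MIDI 70); G3 at fret 18 → C#5 (MIDI 73).
70 − 73 = -3, so the two pitches are 3 semitones apart.

-3 semitones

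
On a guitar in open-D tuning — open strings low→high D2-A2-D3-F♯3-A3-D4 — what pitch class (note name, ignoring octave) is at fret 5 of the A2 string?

D

A2 is MIDI 45. Adding 5 gives 50; 50 mod 12 = 2, i.e. D.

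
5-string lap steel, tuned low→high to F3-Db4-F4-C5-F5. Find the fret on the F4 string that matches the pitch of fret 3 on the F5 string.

15

Fret 3 on F5 is MIDI 77 + 3 = 80 (Ab5). On the F4 string (open MIDI 65), that pitch is 80 − 65 = fret 15.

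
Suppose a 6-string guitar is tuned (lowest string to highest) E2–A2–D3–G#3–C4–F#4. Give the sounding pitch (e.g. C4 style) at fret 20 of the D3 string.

Each fret is one semitone, so D3 + 20 = A#4.

A#4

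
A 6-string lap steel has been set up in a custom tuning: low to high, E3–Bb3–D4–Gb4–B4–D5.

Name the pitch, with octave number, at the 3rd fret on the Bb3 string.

Db4

Bb3 is MIDI 58. Adding 3 gives 61, which is Db4.
(Equivalently spelled C#4.)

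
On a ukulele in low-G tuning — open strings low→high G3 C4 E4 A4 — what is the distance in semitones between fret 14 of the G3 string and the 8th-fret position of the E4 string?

G3 at fret 14 → A4 (MIDI 69); E4 at fret 8 → C5 (MIDI 72).
69 − 72 = -3, so the two pitches are 3 semitones apart, with C5 the higher.

3 semitones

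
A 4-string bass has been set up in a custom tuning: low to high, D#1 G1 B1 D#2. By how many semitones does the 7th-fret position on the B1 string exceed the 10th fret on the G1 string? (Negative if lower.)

B1 at fret 7 → F#2 (MIDI 42); G1 at fret 10 → F2 (MIDI 41).
42 − 41 = 1, so the two pitches are 1 semitone apart.

1 semitone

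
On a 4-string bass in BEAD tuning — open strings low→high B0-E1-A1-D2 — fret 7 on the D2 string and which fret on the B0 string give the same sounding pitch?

D2 at fret 7 is D2 + 7 semitones = A2.
The open B0 string is 15 semitones below the open D2, so the same pitch on the B0 string lies at fret 7 + 15 = 22.

22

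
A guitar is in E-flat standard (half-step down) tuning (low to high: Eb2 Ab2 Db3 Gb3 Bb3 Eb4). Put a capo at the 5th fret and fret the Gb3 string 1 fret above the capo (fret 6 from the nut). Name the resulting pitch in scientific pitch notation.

C4

The capo raises the open Gb3 by 5 semitones to B3; fretting 1 more gives Gb3 + 5 + 1 = Gb3 + 6 semitones = C4.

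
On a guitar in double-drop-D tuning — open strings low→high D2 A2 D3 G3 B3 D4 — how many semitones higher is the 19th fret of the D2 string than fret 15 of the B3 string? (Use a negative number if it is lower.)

D2 at fret 19 → A3 (MIDI 57); B3 at fret 15 → D5 (MIDI 74).
57 − 74 = -17, so the two pitches are 17 semitones apart.

-17 semitones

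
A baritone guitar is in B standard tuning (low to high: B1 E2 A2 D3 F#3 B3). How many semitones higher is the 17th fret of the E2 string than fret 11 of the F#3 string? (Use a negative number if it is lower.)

E2 at fret 17 → A3 (MIDI 57); F#3 at fret 11 → F4 (MIDI 65).
57 − 65 = -8, so the two pitches are 8 semitones apart.

-8 semitones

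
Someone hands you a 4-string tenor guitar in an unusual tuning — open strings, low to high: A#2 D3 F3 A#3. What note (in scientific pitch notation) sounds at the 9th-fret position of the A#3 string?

A#3 is MIDI 58. Adding 9 gives 67, which is G4.

G4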